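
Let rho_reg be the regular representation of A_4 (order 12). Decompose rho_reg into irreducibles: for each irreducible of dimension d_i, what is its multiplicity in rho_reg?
Each irreducible V_i of dimension d_i appears with multiplicity d_i, i.e. rho_reg = (direct sum over all irreducibles V_i) d_i V_i. The irreducible dimensions for A_4 are 1, 1, 1, 3: 3 irreducibles of dimension 1, each with multiplicity 1; 1 irreducible of dimension 3, with multiplicity 3. Total dimension 3*1*1 + 1*3*3 = 12 = |G|.

Solution. General theorem: in the regular representation of a finite group G, each irreducible appears with multiplicity equal to its dimension. Check: dim(rho_reg) = sum d_i^2 = 1 + 1 + 1 + 9 = 12 = |G|.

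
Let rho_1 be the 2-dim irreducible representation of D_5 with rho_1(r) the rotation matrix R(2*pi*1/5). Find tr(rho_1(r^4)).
chi_{rho_1}(r^4) = 2*cos(2*pi*1*4/5) = -1/2 + sqrt(5)/2

Details: rho_1(r^4) is rotation by angle 2*pi*1*4/5, whose trace is 2*cos(2*pi*1*4/5) = -1/2 + sqrt(5)/2.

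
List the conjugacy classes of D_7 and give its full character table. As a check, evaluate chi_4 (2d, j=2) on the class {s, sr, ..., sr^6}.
Conjugacy classes: {e} of size 1, {r^1, r^6} of size 2, {r^2, r^5} of size 2, {r^3, r^4} of size 2, {s, sr, ..., sr^6} of size 7.
Character table:
  irrep \ class              {e} (size 1)  {r^1, r^6} (size 2)  {r^2, r^5} (size 2)  {r^3, r^4} (size 2)  {s, sr, ..., sr^6} (size 7)
  chi_1 (triv)               1             1                    1                    1                    1                          
  chi_2 (sign: r->1, s->-1)  1             1                    1                    1                    -1                         
  chi_3 (2d, j=1)            2             2*cos(2*pi/7)        -2*cos(3*pi/7)       -2*cos(pi/7)         0                          
  chi_4 (2d, j=2)            2             -2*cos(3*pi/7)       -2*cos(pi/7)         2*cos(2*pi/7)        0                          
  chi_5 (2d, j=3)            2             -2*cos(pi/7)         2*cos(2*pi/7)        -2*cos(3*pi/7)       0                          

Spot check: chi_4 (2d, j=2) on {s, sr, ..., sr^6} = 0.

Reasoning: D_7 has order 2*7 = 14 with 5 conjugacy classes, hence 5 irreducibles. Sum of squared dims 1 + 1 + 4 + 4 + 4 = 14 = |G|. Linear characters come from the abelianisation; the 2-dimensional irreps have character r^k -> 2*cos(2*pi*j*k/7), reflections -> 0.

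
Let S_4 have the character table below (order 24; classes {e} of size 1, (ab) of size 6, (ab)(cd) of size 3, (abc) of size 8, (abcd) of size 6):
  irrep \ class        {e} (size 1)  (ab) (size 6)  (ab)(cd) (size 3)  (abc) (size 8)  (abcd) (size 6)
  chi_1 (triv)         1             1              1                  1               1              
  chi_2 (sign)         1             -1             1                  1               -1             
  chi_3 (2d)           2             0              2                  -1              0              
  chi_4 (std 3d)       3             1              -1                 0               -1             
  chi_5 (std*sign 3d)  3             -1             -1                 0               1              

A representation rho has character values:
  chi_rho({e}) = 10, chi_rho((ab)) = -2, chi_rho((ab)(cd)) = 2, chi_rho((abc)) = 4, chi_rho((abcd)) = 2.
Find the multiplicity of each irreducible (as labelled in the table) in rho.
Multiplicities: chi_1: 2, chi_2: 2, chi_3: 0, chi_4: 0, chi_5: 2.

Justification: Use <chi_rho, chi> = (1/|G|) sum_C |C| * chi_rho(C) * conj(chi(C)) with |G| = 24 for each irreducible chi in the table:
  <chi_rho, chi_1> = (1/24)[1*(10)*conj(1) + 6*(-2)*conj(1) + 3*(2)*conj(1) + 8*(4)*conj(1) + 6*(2)*conj(1)]
      = (1/24)[(10) + (-12) + (6) + (32) + (12)] = 48/24 = 2
  <chi_rho, chi_2> = (1/24)[1*(10)*conj(1) + 6*(-2)*conj(-1) + 3*(2)*conj(1) + 8*(4)*conj(1) + 6*(2)*conj(-1)]
      = (1/24)[(10) + (12) + (6) + (32) + (-12)] = 48/24 = 2
  <chi_rho, chi_3> = (1/24)[1*(10)*conj(2) + 6*(-2)*conj(0) + 3*(2)*conj(2) + 8*(4)*conj(-1) + 6*(2)*conj(0)]
      = (1/24)[(20) + (0) + (12) + (-32) + (0)] = 0/24 = 0
  <chi_rho, chi_4> = (1/24)[1*(10)*conj(3) + 6*(-2)*conj(1) + 3*(2)*conj(-1) + 8*(4)*conj(0) + 6*(2)*conj(-1)]
      = (1/24)[(30) + (-12) + (-6) + (0) + (-12)] = 0/24 = 0
  <chi_rho, chi_5> = (1/24)[1*(10)*conj(3) + 6*(-2)*conj(-1) + 3*(2)*conj(-1) + 8*(4)*conj(0) + 6*(2)*conj(1)]
      = (1/24)[(30) + (12) + (-6) + (0) + (12)] = 48/24 = 2
Dimension check: dim(rho) = sum (mult * dim) = 2*1 + 2*1 + 0*2 + 0*3 + 2*3 = 10 = chi_rho(e) = 10.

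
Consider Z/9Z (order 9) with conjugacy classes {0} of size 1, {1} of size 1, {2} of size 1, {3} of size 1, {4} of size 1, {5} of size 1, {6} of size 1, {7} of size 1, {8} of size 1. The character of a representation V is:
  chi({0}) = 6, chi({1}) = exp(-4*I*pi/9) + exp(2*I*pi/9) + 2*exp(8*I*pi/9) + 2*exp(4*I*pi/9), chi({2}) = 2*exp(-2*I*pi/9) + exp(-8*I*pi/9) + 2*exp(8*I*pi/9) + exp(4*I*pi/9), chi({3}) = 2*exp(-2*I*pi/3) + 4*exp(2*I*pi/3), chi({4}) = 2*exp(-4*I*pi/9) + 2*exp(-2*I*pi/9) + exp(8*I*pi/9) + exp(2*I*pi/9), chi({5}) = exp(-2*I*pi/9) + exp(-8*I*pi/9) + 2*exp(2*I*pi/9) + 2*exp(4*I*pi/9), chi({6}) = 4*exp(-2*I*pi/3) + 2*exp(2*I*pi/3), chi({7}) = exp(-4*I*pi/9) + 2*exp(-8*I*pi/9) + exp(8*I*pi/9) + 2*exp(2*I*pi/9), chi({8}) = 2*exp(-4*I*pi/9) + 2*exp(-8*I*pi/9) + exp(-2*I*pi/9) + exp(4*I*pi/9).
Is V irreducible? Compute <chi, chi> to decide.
Not irreducible (reducible): <chi, chi> = 10 > 1.

Argument: <chi, chi> = (1/|G|) sum_C |C| * |chi(C)|^2 = (1/9)[1*|6|^2 + 1*|exp(-4*I*pi/9) + exp(2*I*pi/9) + 2*exp(8*I*pi/9) + 2*exp(4*I*pi/9)|^2 + 1*|2*exp(-2*I*pi/9) + exp(-8*I*pi/9) + 2*exp(8*I*pi/9) + exp(4*I*pi/9)|^2 + 1*|2*exp(-2*I*pi/3) + 4*exp(2*I*pi/3)|^2 + 1*|2*exp(-4*I*pi/9) + 2*exp(-2*I*pi/9) + exp(8*I*pi/9) + exp(2*I*pi/9)|^2 + 1*|exp(-2*I*pi/9) + exp(-8*I*pi/9) + 2*exp(2*I*pi/9) + 2*exp(4*I*pi/9)|^2 + 1*|4*exp(-2*I*pi/3) + 2*exp(2*I*pi/3)|^2 + 1*|exp(-4*I*pi/9) + 2*exp(-8*I*pi/9) + exp(8*I*pi/9) + 2*exp(2*I*pi/9)|^2 + 1*|2*exp(-4*I*pi/9) + 2*exp(-8*I*pi/9) + exp(-2*I*pi/9) + exp(4*I*pi/9)|^2]
  = (1/9)[(36) + (10 + 5*exp(-2*I*pi/3) + 4*exp(-4*I*pi/9) + 2*exp(-2*I*pi/9) + 2*exp(-8*I*pi/9) + 2*exp(8*I*pi/9) + 2*exp(2*I*pi/9) + 4*exp(4*I*pi/9) + 5*exp(2*I*pi/3)) + (10 + 5*exp(-2*I*pi/3) + 2*exp(-4*I*pi/9) + 4*exp(-8*I*pi/9) + 2*exp(-2*I*pi/9) + 2*exp(2*I*pi/9) + 4*exp(8*I*pi/9) + 2*exp(4*I*pi/9) + 5*exp(2*I*pi/3)) + (12) + (10 + 5*exp(-2*I*pi/3) + 4*exp(-2*I*pi/9) + 2*exp(-4*I*pi/9) + 2*exp(-8*I*pi/9) + 2*exp(8*I*pi/9) + 2*exp(4*I*pi/9) + 4*exp(2*I*pi/9) + 5*exp(2*I*pi/3)) + (10 + 5*exp(-2*I*pi/3) + 4*exp(-2*I*pi/9) + 2*exp(-4*I*pi/9) + 2*exp(-8*I*pi/9) + 2*exp(8*I*pi/9) + 2*exp(4*I*pi/9) + 4*exp(2*I*pi/9) + 5*exp(2*I*pi/3)) + (12) + (10 + 5*exp(-2*I*pi/3) + 2*exp(-4*I*pi/9) + 4*exp(-8*I*pi/9) + 2*exp(-2*I*pi/9) + 2*exp(2*I*pi/9) + 4*exp(8*I*pi/9) + 2*exp(4*I*pi/9) + 5*exp(2*I*pi/3)) + (10 + 5*exp(-2*I*pi/3) + 4*exp(-4*I*pi/9) + 2*exp(-2*I*pi/9) + 2*exp(-8*I*pi/9) + 2*exp(8*I*pi/9) + 2*exp(2*I*pi/9) + 4*exp(4*I*pi/9) + 5*exp(2*I*pi/3))] = 90/9 = 10.
(Exp terms are combined using exp(i*s)*conj(exp(i*t)) = exp(i*(s-t)), and sums of them are collapsed using the identity that for every m > 1 the m distinct m-th roots of unity sum to 0, e.g. 1 + exp(2*I*pi/3) + exp(-2*I*pi/3) = 0.)
A character is irreducible iff <chi, chi> = 1, so this representation is reducible.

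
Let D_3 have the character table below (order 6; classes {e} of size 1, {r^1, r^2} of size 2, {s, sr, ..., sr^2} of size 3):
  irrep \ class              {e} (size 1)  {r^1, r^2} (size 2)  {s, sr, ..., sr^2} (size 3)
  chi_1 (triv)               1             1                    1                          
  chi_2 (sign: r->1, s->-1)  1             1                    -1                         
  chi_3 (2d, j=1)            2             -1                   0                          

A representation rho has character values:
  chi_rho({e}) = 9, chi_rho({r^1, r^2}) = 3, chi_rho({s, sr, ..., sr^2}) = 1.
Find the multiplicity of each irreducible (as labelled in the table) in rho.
Multiplicities: chi_1: 3, chi_2: 2, chi_3: 2.

Argument: Use <chi_rho, chi> = (1/|G|) sum_C |C| * chi_rho(C) * conj(chi(C)) with |G| = 6 for each irreducible chi in the table:
  <chi_rho, chi_1> = (1/6)[1*(9)*conj(1) + 2*(3)*conj(1) + 3*(1)*conj(1)]
      = (1/6)[(9) + (6) + (3)] = 18/6 = 3
  <chi_rho, chi_2> = (1/6)[1*(9)*conj(1) + 2*(3)*conj(1) + 3*(1)*conj(-1)]
      = (1/6)[(9) + (6) + (-3)] = 12/6 = 2
  <chi_rho, chi_3> = (1/6)[1*(9)*conj(2) + 2*(3)*conj(-1) + 3*(1)*conj(0)]
      = (1/6)[(18) + (-6) + (0)] = 12/6 = 2
Dimension check: dim(rho) = sum (mult * dim) = 3*1 + 2*1 + 2*2 = 9 = chi_rho(e) = 9.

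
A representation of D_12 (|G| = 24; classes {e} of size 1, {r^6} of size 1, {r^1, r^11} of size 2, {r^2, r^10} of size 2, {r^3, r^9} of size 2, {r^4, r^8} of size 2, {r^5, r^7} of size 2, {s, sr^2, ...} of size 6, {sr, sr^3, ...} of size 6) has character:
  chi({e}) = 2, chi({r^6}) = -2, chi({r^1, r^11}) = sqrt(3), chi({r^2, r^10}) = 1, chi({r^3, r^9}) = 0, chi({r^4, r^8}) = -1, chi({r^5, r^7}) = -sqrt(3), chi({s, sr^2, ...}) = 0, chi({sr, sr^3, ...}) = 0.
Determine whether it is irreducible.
Irreducible: <chi, chi> = 1.

Working: <chi, chi> = (1/|G|) sum_C |C| * |chi(C)|^2 = (1/24)[1*|2|^2 + 1*|-2|^2 + 2*|sqrt(3)|^2 + 2*|1|^2 + 2*|0|^2 + 2*|-1|^2 + 2*|-sqrt(3)|^2 + 6*|0|^2 + 6*|0|^2]
  = (1/24)[(4) + (4) + (6) + (2) + (0) + (2) + (6) + (0) + (0)] = 24/24 = 1.
A character is irreducible iff <chi, chi> = 1, so this representation is irreducible.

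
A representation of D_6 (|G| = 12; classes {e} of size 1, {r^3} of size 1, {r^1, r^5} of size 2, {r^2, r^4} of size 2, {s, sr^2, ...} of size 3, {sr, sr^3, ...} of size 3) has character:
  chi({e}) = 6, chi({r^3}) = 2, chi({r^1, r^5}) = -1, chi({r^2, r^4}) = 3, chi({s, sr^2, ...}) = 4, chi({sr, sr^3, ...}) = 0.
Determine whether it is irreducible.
Not irreducible (reducible): <chi, chi> = 9 > 1.

Working: <chi, chi> = (1/|G|) sum_C |C| * |chi(C)|^2 = (1/12)[1*|6|^2 + 1*|2|^2 + 2*|-1|^2 + 2*|3|^2 + 3*|4|^2 + 3*|0|^2]
  = (1/12)[(36) + (4) + (2) + (18) + (48) + (0)] = 108/12 = 9.
A character is irreducible iff <chi, chi> = 1, so this representation is reducible.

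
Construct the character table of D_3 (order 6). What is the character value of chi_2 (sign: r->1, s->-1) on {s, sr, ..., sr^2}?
Conjugacy classes: {e} of size 1, {r^1, r^2} of size 2, {s, sr, ..., sr^2} of size 3.
Character table:
  irrep \ class              {e} (size 1)  {r^1, r^2} (size 2)  {s, sr, ..., sr^2} (size 3)
  chi_1 (triv)               1             1                    1                          
  chi_2 (sign: r->1, s->-1)  1             1                    -1                         
  chi_3 (2d, j=1)            2             -1                   0                          

Spot check: chi_2 (sign: r->1, s->-1) on {s, sr, ..., sr^2} = -1.

Explanation: D_3 has order 2*3 = 6 with 3 conjugacy classes, hence 3 irreducibles. Sum of squared dims 1 + 1 + 4 = 6 = |G|. Linear characters come from the abelianisation; the 2-dimensional irreps have character r^k -> 2*cos(2*pi*j*k/3), reflections -> 0.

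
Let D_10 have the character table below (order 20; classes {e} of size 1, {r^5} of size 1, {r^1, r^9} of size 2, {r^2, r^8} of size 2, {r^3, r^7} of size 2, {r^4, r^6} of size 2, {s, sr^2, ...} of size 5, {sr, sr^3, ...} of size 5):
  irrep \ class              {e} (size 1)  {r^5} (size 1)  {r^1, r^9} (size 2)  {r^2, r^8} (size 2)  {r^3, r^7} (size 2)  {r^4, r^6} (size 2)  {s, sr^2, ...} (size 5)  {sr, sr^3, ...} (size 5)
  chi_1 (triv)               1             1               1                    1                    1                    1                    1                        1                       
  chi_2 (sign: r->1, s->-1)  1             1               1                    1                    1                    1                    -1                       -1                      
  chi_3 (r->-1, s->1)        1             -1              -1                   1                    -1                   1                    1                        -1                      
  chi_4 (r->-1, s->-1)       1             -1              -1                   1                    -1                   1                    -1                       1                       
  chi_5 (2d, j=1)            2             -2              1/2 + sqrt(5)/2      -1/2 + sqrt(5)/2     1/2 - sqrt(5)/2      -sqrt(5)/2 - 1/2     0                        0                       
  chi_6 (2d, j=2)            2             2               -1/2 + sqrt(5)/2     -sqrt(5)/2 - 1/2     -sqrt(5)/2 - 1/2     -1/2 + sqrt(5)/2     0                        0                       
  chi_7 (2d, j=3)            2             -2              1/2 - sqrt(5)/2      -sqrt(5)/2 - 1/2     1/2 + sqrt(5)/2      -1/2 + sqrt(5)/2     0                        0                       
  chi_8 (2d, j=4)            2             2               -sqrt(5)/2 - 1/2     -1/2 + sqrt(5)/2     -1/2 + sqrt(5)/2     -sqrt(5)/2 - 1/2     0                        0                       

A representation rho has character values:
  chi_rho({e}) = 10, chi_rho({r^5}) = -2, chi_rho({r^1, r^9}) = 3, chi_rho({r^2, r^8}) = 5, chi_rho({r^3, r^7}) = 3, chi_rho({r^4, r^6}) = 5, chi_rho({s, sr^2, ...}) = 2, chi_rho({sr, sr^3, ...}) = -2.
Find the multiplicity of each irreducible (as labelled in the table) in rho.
Multiplicities: chi_1: 2, chi_2: 2, chi_3: 2, chi_4: 0, chi_5: 1, chi_6: 0, chi_7: 1, chi_8: 0.

Details: Use <chi_rho, chi> = (1/|G|) sum_C |C| * chi_rho(C) * conj(chi(C)) with |G| = 20 for each irreducible chi in the table:
  <chi_rho, chi_1> = (1/20)[1*(10)*conj(1) + 1*(-2)*conj(1) + 2*(3)*conj(1) + 2*(5)*conj(1) + 2*(3)*conj(1) + 2*(5)*conj(1) + 5*(2)*conj(1) + 5*(-2)*conj(1)]
      = (1/20)[(10) + (-2) + (6) + (10) + (6) + (10) + (10) + (-10)] = 40/20 = 2
  <chi_rho, chi_2> = (1/20)[1*(10)*conj(1) + 1*(-2)*conj(1) + 2*(3)*conj(1) + 2*(5)*conj(1) + 2*(3)*conj(1) + 2*(5)*conj(1) + 5*(2)*conj(-1) + 5*(-2)*conj(-1)]
      = (1/20)[(10) + (-2) + (6) + (10) + (6) + (10) + (-10) + (10)] = 40/20 = 2
  <chi_rho, chi_3> = (1/20)[1*(10)*conj(1) + 1*(-2)*conj(-1) + 2*(3)*conj(-1) + 2*(5)*conj(1) + 2*(3)*conj(-1) + 2*(5)*conj(1) + 5*(2)*conj(1) + 5*(-2)*conj(-1)]
      = (1/20)[(10) + (2) + (-6) + (10) + (-6) + (10) + (10) + (10)] = 40/20 = 2
  <chi_rho, chi_4> = (1/20)[1*(10)*conj(1) + 1*(-2)*conj(-1) + 2*(3)*conj(-1) + 2*(5)*conj(1) + 2*(3)*conj(-1) + 2*(5)*conj(1) + 5*(2)*conj(-1) + 5*(-2)*conj(1)]
      = (1/20)[(10) + (2) + (-6) + (10) + (-6) + (10) + (-10) + (-10)] = 0/20 = 0
  <chi_rho, chi_5> = (1/20)[1*(10)*conj(2) + 1*(-2)*conj(-2) + 2*(3)*conj(1/2 + sqrt(5)/2) + 2*(5)*conj(-1/2 + sqrt(5)/2) + 2*(3)*conj(1/2 - sqrt(5)/2) + 2*(5)*conj(-sqrt(5)/2 - 1/2) + 5*(2)*conj(0) + 5*(-2)*conj(0)]
      = (1/20)[(20) + (4) + (3 + 3*sqrt(5)) + (-5 + 5*sqrt(5)) + (3 - 3*sqrt(5)) + (-5*sqrt(5) - 5) + (0) + (0)] = 20/20 = 1
  <chi_rho, chi_6> = (1/20)[1*(10)*conj(2) + 1*(-2)*conj(2) + 2*(3)*conj(-1/2 + sqrt(5)/2) + 2*(5)*conj(-sqrt(5)/2 - 1/2) + 2*(3)*conj(-sqrt(5)/2 - 1/2) + 2*(5)*conj(-1/2 + sqrt(5)/2) + 5*(2)*conj(0) + 5*(-2)*conj(0)]
      = (1/20)[(20) + (-4) + (-3 + 3*sqrt(5)) + (-5*sqrt(5) - 5) + (-3*sqrt(5) - 3) + (-5 + 5*sqrt(5)) + (0) + (0)] = 0/20 = 0
  <chi_rho, chi_7> = (1/20)[1*(10)*conj(2) + 1*(-2)*conj(-2) + 2*(3)*conj(1/2 - sqrt(5)/2) + 2*(5)*conj(-sqrt(5)/2 - 1/2) + 2*(3)*conj(1/2 + sqrt(5)/2) + 2*(5)*conj(-1/2 + sqrt(5)/2) + 5*(2)*conj(0) + 5*(-2)*conj(0)]
      = (1/20)[(20) + (4) + (3 - 3*sqrt(5)) + (-5*sqrt(5) - 5) + (3 + 3*sqrt(5)) + (-5 + 5*sqrt(5)) + (0) + (0)] = 20/20 = 1
  <chi_rho, chi_8> = (1/20)[1*(10)*conj(2) + 1*(-2)*conj(2) + 2*(3)*conj(-sqrt(5)/2 - 1/2) + 2*(5)*conj(-1/2 + sqrt(5)/2) + 2*(3)*conj(-1/2 + sqrt(5)/2) + 2*(5)*conj(-sqrt(5)/2 - 1/2) + 5*(2)*conj(0) + 5*(-2)*conj(0)]
      = (1/20)[(20) + (-4) + (-3*sqrt(5) - 3) + (-5 + 5*sqrt(5)) + (-3 + 3*sqrt(5)) + (-5*sqrt(5) - 5) + (0) + (0)] = 0/20 = 0
Dimension check: dim(rho) = sum (mult * dim) = 2*1 + 2*1 + 2*1 + 0*1 + 1*2 + 0*2 + 1*2 + 0*2 = 10 = chi_rho(e) = 10.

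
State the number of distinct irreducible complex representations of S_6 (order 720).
11

Derivation: The number of irreducible complex representations of a finite group equals its number of conjugacy classes. Conjugacy classes in S_6 correspond to cycle types, i.e. partitions of 6; there are p(6) = 11 of them, so S_6 (order 720) has exactly 11 irreducible complex representations.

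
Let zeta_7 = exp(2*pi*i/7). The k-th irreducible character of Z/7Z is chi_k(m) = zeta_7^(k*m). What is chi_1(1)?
chi_1(1) = zeta_7^1 = exp(2*I*pi/7)

Solution. chi_1(1) = zeta_7^(1*1) = zeta_7^1. Since zeta_7^7 = 1, this equals zeta_7^1 = exp(2*pi*i*1/7) = exp(2*I*pi/7).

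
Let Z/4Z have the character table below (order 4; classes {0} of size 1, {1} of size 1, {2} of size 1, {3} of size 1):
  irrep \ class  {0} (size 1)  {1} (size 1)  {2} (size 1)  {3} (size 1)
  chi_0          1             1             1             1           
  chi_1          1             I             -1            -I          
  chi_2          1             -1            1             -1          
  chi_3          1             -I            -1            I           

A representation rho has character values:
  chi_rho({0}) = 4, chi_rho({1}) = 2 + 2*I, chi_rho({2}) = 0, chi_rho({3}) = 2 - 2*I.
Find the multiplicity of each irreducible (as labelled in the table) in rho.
Multiplicities: chi_0: 2, chi_1: 2, chi_2: 0, chi_3: 0.

Details: Use <chi_rho, chi> = (1/|G|) sum_C |C| * chi_rho(C) * conj(chi(C)) with |G| = 4 for each irreducible chi in the table:
  <chi_rho, chi_0> = (1/4)[1*(4)*conj(1) + 1*(2 + 2*I)*conj(1) + 1*(0)*conj(1) + 1*(2 - 2*I)*conj(1)]
      = (1/4)[(4) + (2 + 2*I) + (0) + (2 - 2*I)] = 8/4 = 2
  <chi_rho, chi_1> = (1/4)[1*(4)*conj(1) + 1*(2 + 2*I)*conj(I) + 1*(0)*conj(-1) + 1*(2 - 2*I)*conj(-I)]
      = (1/4)[(4) + (2 - 2*I) + (0) + (2 + 2*I)] = 8/4 = 2
  <chi_rho, chi_2> = (1/4)[1*(4)*conj(1) + 1*(2 + 2*I)*conj(-1) + 1*(0)*conj(1) + 1*(2 - 2*I)*conj(-1)]
      = (1/4)[(4) + (-2 - 2*I) + (0) + (-2 + 2*I)] = 0/4 = 0
  <chi_rho, chi_3> = (1/4)[1*(4)*conj(1) + 1*(2 + 2*I)*conj(-I) + 1*(0)*conj(-1) + 1*(2 - 2*I)*conj(I)]
      = (1/4)[(4) + (-2 + 2*I) + (0) + (-2 - 2*I)] = 0/4 = 0
(Exp terms are combined using exp(i*s)*conj(exp(i*t)) = exp(i*(s-t)), and sums of them are collapsed using the identity that for every m > 1 the m distinct m-th roots of unity sum to 0, e.g. 1 + exp(2*I*pi/3) + exp(-2*I*pi/3) = 0.)
Dimension check: dim(rho) = sum (mult * dim) = 2*1 + 2*1 + 0*1 + 0*1 = 4 = chi_rho(e) = 4.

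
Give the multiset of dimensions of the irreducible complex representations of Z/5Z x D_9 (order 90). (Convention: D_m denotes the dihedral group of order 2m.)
Dimensions: 1, 1, 1, 1, 1, 1, 1, 1, 1, 1, 2, 2, 2, 2, 2, 2, 2, 2, 2, 2, 2, 2, 2, 2, 2, 2, 2, 2, 2, 2

Justification: There are 30 irreducibles (= number of conjugacy classes). Their dimensions d_i satisfy sum d_i^2 = |G| = 90: 1 + 1 + 1 + 1 + 1 + 1 + 1 + 1 + 1 + 1 + 4 + 4 + 4 + 4 + 4 + 4 + 4 + 4 + 4 + 4 + 4 + 4 + 4 + 4 + 4 + 4 + 4 + 4 + 4 + 4 = 90. (For the product with Z/5Z: each of the 5 1-dim characters of Z/5Z tensors with each irrep of D_9, giving 5 copies of each D_9-dimension.)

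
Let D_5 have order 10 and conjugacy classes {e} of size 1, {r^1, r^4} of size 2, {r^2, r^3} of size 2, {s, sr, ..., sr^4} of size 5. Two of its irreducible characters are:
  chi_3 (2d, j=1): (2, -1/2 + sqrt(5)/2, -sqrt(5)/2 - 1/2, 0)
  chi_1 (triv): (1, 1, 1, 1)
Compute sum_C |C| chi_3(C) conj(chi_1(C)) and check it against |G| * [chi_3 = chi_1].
Sum = 0; so <chi_3, chi_1> = 0 (distinct irreducibles are orthogonal).

Proof sketch: Compute term by term over conjugacy classes (|C| * chi_3(C) * conj(chi_1(C))):
  1*(2)*conj(1) + 2*(-1/2 + sqrt(5)/2)*conj(1) + 2*(-sqrt(5)/2 - 1/2)*conj(1) + 5*(0)*conj(1)
  = (2) + (-1 + sqrt(5)) + (-sqrt(5) - 1) + (0)
  = 0.
Dividing by |G| = 10 gives 0/10 = 0, matching the row-orthogonality relation <chi_3, chi_1> = [chi_3 = chi_1].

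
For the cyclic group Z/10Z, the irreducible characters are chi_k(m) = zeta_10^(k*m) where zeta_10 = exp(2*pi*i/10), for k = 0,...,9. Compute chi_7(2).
chi_7(2) = zeta_10^14 = exp(4*I*pi/5)

Reasoning: chi_7(2) = zeta_10^(7*2) = zeta_10^14. Since zeta_10^10 = 1, this equals zeta_10^4 = exp(2*pi*i*4/10) = exp(4*I*pi/5).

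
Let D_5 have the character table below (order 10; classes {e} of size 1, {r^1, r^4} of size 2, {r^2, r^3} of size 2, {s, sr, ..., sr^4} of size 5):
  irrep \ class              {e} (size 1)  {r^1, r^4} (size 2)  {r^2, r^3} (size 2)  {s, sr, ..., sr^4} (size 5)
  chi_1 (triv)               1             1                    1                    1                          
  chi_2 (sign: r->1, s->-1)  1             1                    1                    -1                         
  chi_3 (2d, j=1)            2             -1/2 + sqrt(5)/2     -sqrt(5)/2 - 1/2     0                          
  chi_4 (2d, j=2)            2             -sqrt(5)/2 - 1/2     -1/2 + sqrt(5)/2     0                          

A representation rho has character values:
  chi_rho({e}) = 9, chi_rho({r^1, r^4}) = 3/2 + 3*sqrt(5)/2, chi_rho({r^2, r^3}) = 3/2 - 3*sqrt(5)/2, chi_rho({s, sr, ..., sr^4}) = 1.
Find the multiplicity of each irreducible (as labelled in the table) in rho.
Multiplicities: chi_1: 2, chi_2: 1, chi_3: 3, chi_4: 0.

Solution. Use <chi_rho, chi> = (1/|G|) sum_C |C| * chi_rho(C) * conj(chi(C)) with |G| = 10 for each irreducible chi in the table:
  <chi_rho, chi_1> = (1/10)[1*(9)*conj(1) + 2*(3/2 + 3*sqrt(5)/2)*conj(1) + 2*(3/2 - 3*sqrt(5)/2)*conj(1) + 5*(1)*conj(1)]
      = (1/10)[(9) + (3 + 3*sqrt(5)) + (3 - 3*sqrt(5)) + (5)] = 20/10 = 2
  <chi_rho, chi_2> = (1/10)[1*(9)*conj(1) + 2*(3/2 + 3*sqrt(5)/2)*conj(1) + 2*(3/2 - 3*sqrt(5)/2)*conj(1) + 5*(1)*conj(-1)]
      = (1/10)[(9) + (3 + 3*sqrt(5)) + (3 - 3*sqrt(5)) + (-5)] = 10/10 = 1
  <chi_rho, chi_3> = (1/10)[1*(9)*conj(2) + 2*(3/2 + 3*sqrt(5)/2)*conj(-1/2 + sqrt(5)/2) + 2*(3/2 - 3*sqrt(5)/2)*conj(-sqrt(5)/2 - 1/2) + 5*(1)*conj(0)]
      = (1/10)[(18) + (6) + (6) + (0)] = 30/10 = 3
  <chi_rho, chi_4> = (1/10)[1*(9)*conj(2) + 2*(3/2 + 3*sqrt(5)/2)*conj(-sqrt(5)/2 - 1/2) + 2*(3/2 - 3*sqrt(5)/2)*conj(-1/2 + sqrt(5)/2) + 5*(1)*conj(0)]
      = (1/10)[(18) + (-9 - 3*sqrt(5)) + (-9 + 3*sqrt(5)) + (0)] = 0/10 = 0
Dimension check: dim(rho) = sum (mult * dim) = 2*1 + 1*1 + 3*2 + 0*2 = 9 = chi_rho(e) = 9.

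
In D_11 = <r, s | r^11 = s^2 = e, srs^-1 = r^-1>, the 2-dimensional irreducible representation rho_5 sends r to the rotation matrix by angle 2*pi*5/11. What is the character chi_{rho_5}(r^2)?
chi_{rho_5}(r^2) = 2*cos(2*pi*5*2/11) = 2*cos(2*pi/11)

Why: rho_5(r^2) is rotation by angle 2*pi*5*2/11, whose trace is 2*cos(2*pi*5*2/11) = 2*cos(2*pi/11).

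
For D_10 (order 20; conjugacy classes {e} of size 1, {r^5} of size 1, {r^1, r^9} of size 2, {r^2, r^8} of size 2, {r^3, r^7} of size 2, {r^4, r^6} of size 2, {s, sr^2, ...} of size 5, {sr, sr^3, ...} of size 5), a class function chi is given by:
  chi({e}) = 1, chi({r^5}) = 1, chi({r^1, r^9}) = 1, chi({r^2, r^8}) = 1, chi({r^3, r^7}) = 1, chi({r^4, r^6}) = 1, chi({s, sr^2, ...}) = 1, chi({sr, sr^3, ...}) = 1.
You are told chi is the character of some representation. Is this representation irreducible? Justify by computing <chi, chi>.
Irreducible: <chi, chi> = 1.

Solution. <chi, chi> = (1/|G|) sum_C |C| * |chi(C)|^2 = (1/20)[1*|1|^2 + 1*|1|^2 + 2*|1|^2 + 2*|1|^2 + 2*|1|^2 + 2*|1|^2 + 5*|1|^2 + 5*|1|^2]
  = (1/20)[(1) + (1) + (2) + (2) + (2) + (2) + (5) + (5)] = 20/20 = 1.
A character is irreducible iff <chi, chi> = 1, so this representation is irreducible.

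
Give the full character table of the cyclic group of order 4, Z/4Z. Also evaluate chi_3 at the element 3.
Character table of Z/4Z (irreps indexed chi_0,...,chi_3 with chi_k(m) = zeta_4^(k*m), zeta_4 = exp(2*pi*i/4)):
  irrep \ class  {0} (size 1)  {1} (size 1)  {2} (size 1)  {3} (size 1)
  chi_0          1             1             1             1           
  chi_1          1             I             -1            -I          
  chi_2          1             -1            1             -1          
  chi_3          1             -I            -1            I           

Spot check: chi_3(3) = zeta_4^(3*3) = zeta_4^9 = I.

Reasoning: Z/4Z is abelian, so all 4 irreducible complex representations are 1-dimensional. They are given by chi_k(m) = zeta_4^(k*m) for k = 0,...,3. Row orthogonality: sum_m chi_k(m) conj(chi_l(m)) = 4 * [k = l].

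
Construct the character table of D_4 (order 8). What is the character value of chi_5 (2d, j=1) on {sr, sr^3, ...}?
Conjugacy classes: {e} of size 1, {r^2} of size 1, {r^1, r^3} of size 2, {s, sr^2, ...} of size 2, {sr, sr^3, ...} of size 2.
Character table:
  irrep \ class              {e} (size 1)  {r^2} (size 1)  {r^1, r^3} (size 2)  {s, sr^2, ...} (size 2)  {sr, sr^3, ...} (size 2)
  chi_1 (triv)               1             1               1                    1                        1                       
  chi_2 (sign: r->1, s->-1)  1             1               1                    -1                       -1                      
  chi_3 (r->-1, s->1)        1             1               -1                   1                        -1                      
  chi_4 (r->-1, s->-1)       1             1               -1                   -1                       1                       
  chi_5 (2d, j=1)            2             -2              0                    0                        0                       

Spot check: chi_5 (2d, j=1) on {sr, sr^3, ...} = 0.

Proof sketch: D_4 has order 2*4 = 8 with 5 conjugacy classes, hence 5 irreducibles. Sum of squared dims 1 + 1 + 1 + 1 + 4 = 8 = |G|. Linear characters come from the abelianisation; the 2-dimensional irreps have character r^k -> 2*cos(2*pi*j*k/4), reflections -> 0.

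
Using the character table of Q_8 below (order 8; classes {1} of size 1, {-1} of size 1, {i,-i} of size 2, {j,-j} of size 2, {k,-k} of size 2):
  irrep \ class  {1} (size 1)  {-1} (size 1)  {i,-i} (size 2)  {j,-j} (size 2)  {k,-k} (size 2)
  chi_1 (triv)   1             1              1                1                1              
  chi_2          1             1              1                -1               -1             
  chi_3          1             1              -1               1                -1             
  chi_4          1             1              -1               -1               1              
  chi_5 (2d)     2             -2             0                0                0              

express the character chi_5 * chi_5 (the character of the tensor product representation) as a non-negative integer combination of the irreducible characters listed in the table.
chi_5 tensor chi_5 = chi_1 + chi_2 + chi_3 + chi_4 (all other irreducibles have multiplicity 0).

Argument: The character of a tensor product is the pointwise product (chi_5 * chi_5)(C) = chi_5(C) * chi_5(C):
  {1}: (2)*(2), {-1}: (-2)*(-2), {i,-i}: (0)*(0), {j,-j}: (0)*(0), {k,-k}: (0)*(0)
so (chi_5 * chi_5) takes values
  {1} -> 4, {-1} -> 4, {i,-i} -> 0, {j,-j} -> 0, {k,-k} -> 0.
Now take the inner product of this character with each irreducible chi from the table, <chi_5*chi_5, chi> = (1/8) sum_C |C| (chi_5*chi_5)(C) conj(chi(C)):
  <chi_5*chi_5, chi_1> = (1/8)[1*(4)*conj(1) + 1*(4)*conj(1) + 2*(0)*conj(1) + 2*(0)*conj(1) + 2*(0)*conj(1)]
      = (1/8)[(4) + (4) + (0) + (0) + (0)] = 8/8 = 1
  <chi_5*chi_5, chi_2> = (1/8)[1*(4)*conj(1) + 1*(4)*conj(1) + 2*(0)*conj(1) + 2*(0)*conj(-1) + 2*(0)*conj(-1)]
      = (1/8)[(4) + (4) + (0) + (0) + (0)] = 8/8 = 1
  <chi_5*chi_5, chi_3> = (1/8)[1*(4)*conj(1) + 1*(4)*conj(1) + 2*(0)*conj(-1) + 2*(0)*conj(1) + 2*(0)*conj(-1)]
      = (1/8)[(4) + (4) + (0) + (0) + (0)] = 8/8 = 1
  <chi_5*chi_5, chi_4> = (1/8)[1*(4)*conj(1) + 1*(4)*conj(1) + 2*(0)*conj(-1) + 2*(0)*conj(-1) + 2*(0)*conj(1)]
      = (1/8)[(4) + (4) + (0) + (0) + (0)] = 8/8 = 1
  <chi_5*chi_5, chi_5> = (1/8)[1*(4)*conj(2) + 1*(4)*conj(-2) + 2*(0)*conj(0) + 2*(0)*conj(0) + 2*(0)*conj(0)]
      = (1/8)[(8) + (-8) + (0) + (0) + (0)] = 0/8 = 0
Hence the multiplicities are chi_1: 1, chi_2: 1, chi_3: 1, chi_4: 1. Dimension check: dim(chi_5)*dim(chi_5) = 2*2 = 4 and sum (mult * dim) = 1*1 + 1*1 + 1*1 + 1*1 = 4.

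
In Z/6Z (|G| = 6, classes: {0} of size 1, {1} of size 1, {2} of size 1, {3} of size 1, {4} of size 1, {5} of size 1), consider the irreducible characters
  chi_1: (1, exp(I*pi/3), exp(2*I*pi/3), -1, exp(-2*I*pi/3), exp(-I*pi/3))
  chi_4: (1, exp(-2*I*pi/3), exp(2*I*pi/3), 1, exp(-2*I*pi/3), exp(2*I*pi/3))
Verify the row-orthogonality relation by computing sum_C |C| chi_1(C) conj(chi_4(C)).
Sum = 0; so <chi_1, chi_4> = 0 (distinct irreducibles are orthogonal).

Proof sketch: Compute term by term over conjugacy classes (|C| * chi_1(C) * conj(chi_4(C))):
  1*(1)*conj(1) + 1*(exp(I*pi/3))*conj(exp(-2*I*pi/3)) + 1*(exp(2*I*pi/3))*conj(exp(2*I*pi/3)) + 1*(-1)*conj(1) + 1*(exp(-2*I*pi/3))*conj(exp(-2*I*pi/3)) + 1*(exp(-I*pi/3))*conj(exp(2*I*pi/3))
  = (1) + (-1) + (1) + (-1) + (1) + (-1)
  = 0.
(Exp terms are combined using exp(i*s)*conj(exp(i*t)) = exp(i*(s-t)), and sums of them are collapsed using the identity that for every m > 1 the m distinct m-th roots of unity sum to 0, e.g. 1 + exp(2*I*pi/3) + exp(-2*I*pi/3) = 0.)
Dividing by |G| = 6 gives 0/6 = 0, matching the row-orthogonality relation <chi_1, chi_4> = [chi_1 = chi_4].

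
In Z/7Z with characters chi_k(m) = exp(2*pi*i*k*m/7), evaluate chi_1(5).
chi_1(5) = zeta_7^5 = exp(-4*I*pi/7)

Working: chi_1(5) = zeta_7^(1*5) = zeta_7^5. Since zeta_7^7 = 1, this equals zeta_7^5 = exp(2*pi*i*5/7) = exp(-4*I*pi/7).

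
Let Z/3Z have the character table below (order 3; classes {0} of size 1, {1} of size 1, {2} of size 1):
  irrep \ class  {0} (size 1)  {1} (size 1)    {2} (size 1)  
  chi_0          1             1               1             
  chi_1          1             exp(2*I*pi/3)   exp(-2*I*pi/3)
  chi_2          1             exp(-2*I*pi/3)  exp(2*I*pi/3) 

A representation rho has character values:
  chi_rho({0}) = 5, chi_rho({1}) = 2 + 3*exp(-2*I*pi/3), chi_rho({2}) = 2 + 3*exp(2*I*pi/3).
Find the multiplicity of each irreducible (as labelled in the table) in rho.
Multiplicities: chi_0: 2, chi_1: 0, chi_2: 3.

Derivation: Use <chi_rho, chi> = (1/|G|) sum_C |C| * chi_rho(C) * conj(chi(C)) with |G| = 3 for each irreducible chi in the table:
  <chi_rho, chi_0> = (1/3)[1*(5)*conj(1) + 1*(2 + 3*exp(-2*I*pi/3))*conj(1) + 1*(2 + 3*exp(2*I*pi/3))*conj(1)]
      = (1/3)[(5) + (2 + 3*exp(-2*I*pi/3)) + (2 + 3*exp(2*I*pi/3))] = 6/3 = 2
  <chi_rho, chi_1> = (1/3)[1*(5)*conj(1) + 1*(2 + 3*exp(-2*I*pi/3))*conj(exp(2*I*pi/3)) + 1*(2 + 3*exp(2*I*pi/3))*conj(exp(-2*I*pi/3))]
      = (1/3)[(5) + (2*exp(-2*I*pi/3) + 3*exp(2*I*pi/3)) + (3*exp(-2*I*pi/3) + 2*exp(2*I*pi/3))] = 0/3 = 0
  <chi_rho, chi_2> = (1/3)[1*(5)*conj(1) + 1*(2 + 3*exp(-2*I*pi/3))*conj(exp(-2*I*pi/3)) + 1*(2 + 3*exp(2*I*pi/3))*conj(exp(2*I*pi/3))]
      = (1/3)[(5) + (3 + 2*exp(2*I*pi/3)) + (3 + 2*exp(-2*I*pi/3))] = 9/3 = 3
(Exp terms are combined using exp(i*s)*conj(exp(i*t)) = exp(i*(s-t)), and sums of them are collapsed using the identity that for every m > 1 the m distinct m-th roots of unity sum to 0, e.g. 1 + exp(2*I*pi/3) + exp(-2*I*pi/3) = 0.)
Dimension check: dim(rho) = sum (mult * dim) = 2*1 + 0*1 + 3*1 = 5 = chi_rho(e) = 5.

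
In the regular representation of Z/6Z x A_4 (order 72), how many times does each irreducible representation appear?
Each irreducible V_i of dimension d_i appears with multiplicity d_i, i.e. rho_reg = (direct sum over all irreducibles V_i) d_i V_i. The irreducible dimensions for Z/6Z x A_4 are 1, 1, 1, 1, 1, 1, 1, 1, 1, 1, 1, 1, 1, 1, 1, 1, 1, 1, 3, 3, 3, 3, 3, 3: 18 irreducibles of dimension 1, each with multiplicity 1; 6 irreducibles of dimension 3, each with multiplicity 3. Total dimension 18*1*1 + 6*3*3 = 72 = |G|.

Derivation: General theorem: in the regular representation of a finite group G, each irreducible appears with multiplicity equal to its dimension. Check: dim(rho_reg) = sum d_i^2 = 1 + 1 + 1 + 1 + 1 + 1 + 1 + 1 + 1 + 1 + 1 + 1 + 1 + 1 + 1 + 1 + 1 + 1 + 9 + 9 + 9 + 9 + 9 + 9 = 72 = |G|.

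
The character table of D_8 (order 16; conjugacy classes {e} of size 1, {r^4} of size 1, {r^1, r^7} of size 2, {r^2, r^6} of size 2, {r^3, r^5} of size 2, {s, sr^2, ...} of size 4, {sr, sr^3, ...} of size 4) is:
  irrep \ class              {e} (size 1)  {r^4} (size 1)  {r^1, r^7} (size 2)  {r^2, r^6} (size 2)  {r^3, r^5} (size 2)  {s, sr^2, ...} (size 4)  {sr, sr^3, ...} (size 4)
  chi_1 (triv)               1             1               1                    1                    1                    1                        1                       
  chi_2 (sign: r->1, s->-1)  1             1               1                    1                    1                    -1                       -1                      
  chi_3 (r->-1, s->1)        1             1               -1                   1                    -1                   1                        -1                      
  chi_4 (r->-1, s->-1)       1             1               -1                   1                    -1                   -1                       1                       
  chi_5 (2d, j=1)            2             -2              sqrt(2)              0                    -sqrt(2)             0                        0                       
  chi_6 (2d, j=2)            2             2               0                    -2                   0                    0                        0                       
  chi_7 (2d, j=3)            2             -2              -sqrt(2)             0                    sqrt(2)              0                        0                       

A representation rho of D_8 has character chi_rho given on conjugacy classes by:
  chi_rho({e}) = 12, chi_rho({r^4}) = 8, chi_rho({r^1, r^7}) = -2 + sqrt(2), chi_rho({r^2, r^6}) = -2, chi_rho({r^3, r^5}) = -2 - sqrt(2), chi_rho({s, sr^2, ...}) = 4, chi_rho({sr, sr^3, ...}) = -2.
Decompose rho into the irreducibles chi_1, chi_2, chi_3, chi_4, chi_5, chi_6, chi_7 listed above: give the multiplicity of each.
Multiplicities: chi_1: 1, chi_2: 0, chi_3: 3, chi_4: 0, chi_5: 1, chi_6: 3, chi_7: 0.

Use <chi_rho, chi> = (1/|G|) sum_C |C| * chi_rho(C) * conj(chi(C)) with |G| = 16 for each irreducible chi in the table:
  <chi_rho, chi_1> = (1/16)[1*(12)*conj(1) + 1*(8)*conj(1) + 2*(-2 + sqrt(2))*conj(1) + 2*(-2)*conj(1) + 2*(-2 - sqrt(2))*conj(1) + 4*(4)*conj(1) + 4*(-2)*conj(1)]
      = (1/16)[(12) + (8) + (-4 + 2*sqrt(2)) + (-4) + (-4 - 2*sqrt(2)) + (16) + (-8)] = 16/16 = 1
  <chi_rho, chi_2> = (1/16)[1*(12)*conj(1) + 1*(8)*conj(1) + 2*(-2 + sqrt(2))*conj(1) + 2*(-2)*conj(1) + 2*(-2 - sqrt(2))*conj(1) + 4*(4)*conj(-1) + 4*(-2)*conj(-1)]
      = (1/16)[(12) + (8) + (-4 + 2*sqrt(2)) + (-4) + (-4 - 2*sqrt(2)) + (-16) + (8)] = 0/16 = 0
  <chi_rho, chi_3> = (1/16)[1*(12)*conj(1) + 1*(8)*conj(1) + 2*(-2 + sqrt(2))*conj(-1) + 2*(-2)*conj(1) + 2*(-2 - sqrt(2))*conj(-1) + 4*(4)*conj(1) + 4*(-2)*conj(-1)]
      = (1/16)[(12) + (8) + (4 - 2*sqrt(2)) + (-4) + (2*sqrt(2) + 4) + (16) + (8)] = 48/16 = 3
  <chi_rho, chi_4> = (1/16)[1*(12)*conj(1) + 1*(8)*conj(1) + 2*(-2 + sqrt(2))*conj(-1) + 2*(-2)*conj(1) + 2*(-2 - sqrt(2))*conj(-1) + 4*(4)*conj(-1) + 4*(-2)*conj(1)]
      = (1/16)[(12) + (8) + (4 - 2*sqrt(2)) + (-4) + (2*sqrt(2) + 4) + (-16) + (-8)] = 0/16 = 0
  <chi_rho, chi_5> = (1/16)[1*(12)*conj(2) + 1*(8)*conj(-2) + 2*(-2 + sqrt(2))*conj(sqrt(2)) + 2*(-2)*conj(0) + 2*(-2 - sqrt(2))*conj(-sqrt(2)) + 4*(4)*conj(0) + 4*(-2)*conj(0)]
      = (1/16)[(24) + (-16) + (4 - 4*sqrt(2)) + (0) + (4 + 4*sqrt(2)) + (0) + (0)] = 16/16 = 1
  <chi_rho, chi_6> = (1/16)[1*(12)*conj(2) + 1*(8)*conj(2) + 2*(-2 + sqrt(2))*conj(0) + 2*(-2)*conj(-2) + 2*(-2 - sqrt(2))*conj(0) + 4*(4)*conj(0) + 4*(-2)*conj(0)]
      = (1/16)[(24) + (16) + (0) + (8) + (0) + (0) + (0)] = 48/16 = 3
  <chi_rho, chi_7> = (1/16)[1*(12)*conj(2) + 1*(8)*conj(-2) + 2*(-2 + sqrt(2))*conj(-sqrt(2)) + 2*(-2)*conj(0) + 2*(-2 - sqrt(2))*conj(sqrt(2)) + 4*(4)*conj(0) + 4*(-2)*conj(0)]
      = (1/16)[(24) + (-16) + (-4 + 4*sqrt(2)) + (0) + (-4*sqrt(2) - 4) + (0) + (0)] = 0/16 = 0
Dimension check: dim(rho) = sum (mult * dim) = 1*1 + 0*1 + 3*1 + 0*1 + 1*2 + 3*2 + 0*2 = 12 = chi_rho(e) = 12.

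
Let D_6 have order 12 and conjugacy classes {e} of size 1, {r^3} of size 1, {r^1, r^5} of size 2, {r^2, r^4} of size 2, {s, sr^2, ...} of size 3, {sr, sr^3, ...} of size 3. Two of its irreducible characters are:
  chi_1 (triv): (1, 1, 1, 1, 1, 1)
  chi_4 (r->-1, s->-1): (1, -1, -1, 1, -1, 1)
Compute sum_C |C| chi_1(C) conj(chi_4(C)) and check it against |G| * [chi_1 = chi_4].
Sum = 0; so <chi_1, chi_4> = 0 (distinct irreducibles are orthogonal).

Argument: Compute term by term over conjugacy classes (|C| * chi_1(C) * conj(chi_4(C))):
  1*(1)*conj(1) + 1*(1)*conj(-1) + 2*(1)*conj(-1) + 2*(1)*conj(1) + 3*(1)*conj(-1) + 3*(1)*conj(1)
  = (1) + (-1) + (-2) + (2) + (-3) + (3)
  = 0.
Dividing by |G| = 12 gives 0/12 = 0, matching the row-orthogonality relation <chi_1, chi_4> = [chi_1 = chi_4].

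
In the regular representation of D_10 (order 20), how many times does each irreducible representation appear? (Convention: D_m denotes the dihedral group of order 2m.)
Each irreducible V_i of dimension d_i appears with multiplicity d_i, i.e. rho_reg = (direct sum over all irreducibles V_i) d_i V_i. The irreducible dimensions for D_10 are 1, 1, 1, 1, 2, 2, 2, 2: 4 irreducibles of dimension 1, each with multiplicity 1; 4 irreducibles of dimension 2, each with multiplicity 2. Total dimension 4*1*1 + 4*2*2 = 20 = |G|.

Working: General theorem: in the regular representation of a finite group G, each irreducible appears with multiplicity equal to its dimension. Check: dim(rho_reg) = sum d_i^2 = 1 + 1 + 1 + 1 + 4 + 4 + 4 + 4 = 20 = |G|.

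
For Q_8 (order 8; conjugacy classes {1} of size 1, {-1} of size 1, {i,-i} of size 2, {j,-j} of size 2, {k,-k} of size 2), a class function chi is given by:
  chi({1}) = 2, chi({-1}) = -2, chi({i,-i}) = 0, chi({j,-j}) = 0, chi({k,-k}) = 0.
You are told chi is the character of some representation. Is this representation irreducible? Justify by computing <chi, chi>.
Irreducible: <chi, chi> = 1.

Details: <chi, chi> = (1/|G|) sum_C |C| * |chi(C)|^2 = (1/8)[1*|2|^2 + 1*|-2|^2 + 2*|0|^2 + 2*|0|^2 + 2*|0|^2]
  = (1/8)[(4) + (4) + (0) + (0) + (0)] = 8/8 = 1.
A character is irreducible iff <chi, chi> = 1, so this representation is irreducible.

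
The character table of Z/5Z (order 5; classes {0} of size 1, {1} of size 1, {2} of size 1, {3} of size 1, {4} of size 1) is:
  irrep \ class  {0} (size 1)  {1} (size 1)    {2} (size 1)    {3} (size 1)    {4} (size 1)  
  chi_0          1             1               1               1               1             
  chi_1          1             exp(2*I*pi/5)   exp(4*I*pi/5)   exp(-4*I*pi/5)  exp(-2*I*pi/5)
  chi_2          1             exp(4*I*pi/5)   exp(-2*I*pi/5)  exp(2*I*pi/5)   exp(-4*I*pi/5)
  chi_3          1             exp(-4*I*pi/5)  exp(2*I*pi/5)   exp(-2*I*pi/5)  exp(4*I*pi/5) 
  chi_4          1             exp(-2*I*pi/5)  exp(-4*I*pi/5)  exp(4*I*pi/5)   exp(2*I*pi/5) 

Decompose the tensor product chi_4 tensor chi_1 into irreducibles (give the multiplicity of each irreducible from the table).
chi_4 tensor chi_1 = chi_0 (all other irreducibles have multiplicity 0).

Argument: The character of a tensor product is the pointwise product (chi_4 * chi_1)(C) = chi_4(C) * chi_1(C):
  {0}: (1)*(1), {1}: (exp(-2*I*pi/5))*(exp(2*I*pi/5)), {2}: (exp(-4*I*pi/5))*(exp(4*I*pi/5)), {3}: (exp(4*I*pi/5))*(exp(-4*I*pi/5)), {4}: (exp(2*I*pi/5))*(exp(-2*I*pi/5))
so (chi_4 * chi_1) takes values
  {0} -> 1, {1} -> 1, {2} -> 1, {3} -> 1, {4} -> 1.
Now take the inner product of this character with each irreducible chi from the table, <chi_4*chi_1, chi> = (1/5) sum_C |C| (chi_4*chi_1)(C) conj(chi(C)):
  <chi_4*chi_1, chi_0> = (1/5)[1*(1)*conj(1) + 1*(1)*conj(1) + 1*(1)*conj(1) + 1*(1)*conj(1) + 1*(1)*conj(1)]
      = (1/5)[(1) + (1) + (1) + (1) + (1)] = 5/5 = 1
  <chi_4*chi_1, chi_1> = (1/5)[1*(1)*conj(1) + 1*(1)*conj(exp(2*I*pi/5)) + 1*(1)*conj(exp(4*I*pi/5)) + 1*(1)*conj(exp(-4*I*pi/5)) + 1*(1)*conj(exp(-2*I*pi/5))]
      = (1/5)[(1) + (exp(-2*I*pi/5)) + (exp(-4*I*pi/5)) + (exp(4*I*pi/5)) + (exp(2*I*pi/5))] = 0/5 = 0
  <chi_4*chi_1, chi_2> = (1/5)[1*(1)*conj(1) + 1*(1)*conj(exp(4*I*pi/5)) + 1*(1)*conj(exp(-2*I*pi/5)) + 1*(1)*conj(exp(2*I*pi/5)) + 1*(1)*conj(exp(-4*I*pi/5))]
      = (1/5)[(1) + (exp(-4*I*pi/5)) + (exp(2*I*pi/5)) + (exp(-2*I*pi/5)) + (exp(4*I*pi/5))] = 0/5 = 0
  <chi_4*chi_1, chi_3> = (1/5)[1*(1)*conj(1) + 1*(1)*conj(exp(-4*I*pi/5)) + 1*(1)*conj(exp(2*I*pi/5)) + 1*(1)*conj(exp(-2*I*pi/5)) + 1*(1)*conj(exp(4*I*pi/5))]
      = (1/5)[(1) + (exp(4*I*pi/5)) + (exp(-2*I*pi/5)) + (exp(2*I*pi/5)) + (exp(-4*I*pi/5))] = 0/5 = 0
  <chi_4*chi_1, chi_4> = (1/5)[1*(1)*conj(1) + 1*(1)*conj(exp(-2*I*pi/5)) + 1*(1)*conj(exp(-4*I*pi/5)) + 1*(1)*conj(exp(4*I*pi/5)) + 1*(1)*conj(exp(2*I*pi/5))]
      = (1/5)[(1) + (exp(2*I*pi/5)) + (exp(4*I*pi/5)) + (exp(-4*I*pi/5)) + (exp(-2*I*pi/5))] = 0/5 = 0
(Exp terms are combined using exp(i*s)*conj(exp(i*t)) = exp(i*(s-t)), and sums of them are collapsed using the identity that for every m > 1 the m distinct m-th roots of unity sum to 0, e.g. 1 + exp(2*I*pi/3) + exp(-2*I*pi/3) = 0.)
Hence the multiplicities are chi_0: 1. Dimension check: dim(chi_4)*dim(chi_1) = 1*1 = 1 and sum (mult * dim) = 1*1 = 1.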